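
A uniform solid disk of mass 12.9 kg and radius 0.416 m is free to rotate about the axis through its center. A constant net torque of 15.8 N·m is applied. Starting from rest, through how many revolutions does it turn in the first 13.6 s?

I = ½MR² = (1/2)(12.9)(0.416)² = 1.116 kg·m².
α = τ/I = 15.8/1.116 = 14.16 rad/s².
θ = ½αt² = ½(14.16)(13.6)² = 1309 rad.
Revolutions = θ/(2π) = 208.3.

≈ 208 revolutions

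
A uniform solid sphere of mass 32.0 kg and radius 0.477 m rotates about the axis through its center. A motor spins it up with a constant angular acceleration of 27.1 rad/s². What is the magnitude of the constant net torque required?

I = (2/5)MR² = (2/5)(32.0)(0.477)² = 2.912 kg·m².
τ = Iα = (2.912)(27.10) = 78.93 N·m.

τ ≈ 78.9 N·m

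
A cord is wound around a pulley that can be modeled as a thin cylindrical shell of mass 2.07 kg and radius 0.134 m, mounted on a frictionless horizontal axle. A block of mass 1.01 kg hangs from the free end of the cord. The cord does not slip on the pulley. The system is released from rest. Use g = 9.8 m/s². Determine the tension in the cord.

I = MR² = (2.07)(0.134)² = 0.03717 kg·m².
Block: mg − T = ma. Pulley: TR = Iα. No-slip: a = αR, so T = (I/R²)a = 2.070·a.
Then mg = (m + 2.070)a, so a = (1.01)(9.8)/(1.01 + 2.070) = 3.214 m/s².
T = 2.070·a = 6.652 N.

T ≈ 6.65 N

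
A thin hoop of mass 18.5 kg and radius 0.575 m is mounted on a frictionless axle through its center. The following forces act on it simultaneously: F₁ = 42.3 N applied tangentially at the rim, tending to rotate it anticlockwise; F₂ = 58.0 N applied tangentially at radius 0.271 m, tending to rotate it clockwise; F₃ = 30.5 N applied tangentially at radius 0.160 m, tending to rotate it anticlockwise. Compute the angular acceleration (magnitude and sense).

α ≈ 2.20 rad/s², anticlockwise

I = MR² = (18.5)(0.575)² = 6.117 kg·m².
Taking anticlockwise as positive: τ₁ = +(42.3)(0.575) = +24.32 N·m; τ₂ = −(58.0)(0.271) = −15.72 N·m; τ₃ = +(30.5)(0.160) = +4.880 N·m.
Net torque τ = 13.48 N·m.
α = τ/I = 13.48/6.117 = 2.205 rad/s².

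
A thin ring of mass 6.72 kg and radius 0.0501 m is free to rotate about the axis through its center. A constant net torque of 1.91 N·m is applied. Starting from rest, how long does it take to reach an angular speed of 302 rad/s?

I = MR² = (6.72)(0.0501)² = 0.01687 kg·m².
α = τ/I = 1.91/0.01687 = 113.2 rad/s².
ω = αt ⇒ t = ω/α = 302/113.2 = 2.667 s.

t ≈ 2.67 s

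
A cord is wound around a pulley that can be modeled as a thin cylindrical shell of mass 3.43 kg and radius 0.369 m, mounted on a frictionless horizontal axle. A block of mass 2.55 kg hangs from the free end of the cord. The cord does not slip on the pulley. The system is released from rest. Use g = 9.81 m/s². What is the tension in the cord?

T ≈ 14.3 N

I = MR² = (3.43)(0.369)² = 0.4670 kg·m².
Block: mg − T = ma. Pulley: TR = Iα. No-slip: a = αR, so T = (I/R²)a = 3.430·a.
Then mg = (m + 3.430)a, so a = (2.55)(9.81)/(2.55 + 3.430) = 4.183 m/s².
T = 3.430·a = 14.35 N.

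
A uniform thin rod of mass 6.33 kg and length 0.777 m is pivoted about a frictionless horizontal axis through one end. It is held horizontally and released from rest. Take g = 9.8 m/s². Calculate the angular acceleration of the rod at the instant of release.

α ≈ 18.9 rad/s²

About the pivot, I = (1/3)ML² = (1/3)(6.33)(0.777)² = 1.274 kg·m².
The weight acts at the center, a distance L/2 = 0.3885 m from the pivot; τ = Mg(L/2) = 24.10 N·m.
α = τ/I = 24.10/1.274 = 18.92 rad/s².
(Equivalently α = (3g/(2L)) = 18.92 rad/s².)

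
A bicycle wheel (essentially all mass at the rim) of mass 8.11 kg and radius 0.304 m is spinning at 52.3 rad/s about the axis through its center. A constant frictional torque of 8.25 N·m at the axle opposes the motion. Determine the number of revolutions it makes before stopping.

I = MR² = (8.11)(0.304)² = 0.7495 kg·m².
The net torque has magnitude 8.25 N·m, opposing ω.
|α| = τ/I = 8.250/0.7495 = 11.01 rad/s² (deceleration).
ω² = ω₀² − 2|α|θ with ω = 0 ⇒ θ = ω₀²/(2|α|) = 124.2 rad = 19.77 rev.

≈ 19.8 revolutions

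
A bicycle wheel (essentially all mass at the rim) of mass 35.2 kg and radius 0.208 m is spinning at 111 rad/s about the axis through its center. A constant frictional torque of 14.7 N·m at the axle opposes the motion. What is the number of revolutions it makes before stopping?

≈ 102 revolutions

I = MR² = (35.2)(0.208)² = 1.523 kg·m².
The net torque has magnitude 14.7 N·m, opposing ω.
|α| = τ/I = 14.70/1.523 = 9.653 rad/s² (deceleration).
ω² = ω₀² − 2|α|θ with ω = 0 ⇒ θ = ω₀²/(2|α|) = 638.2 rad = 101.6 rev.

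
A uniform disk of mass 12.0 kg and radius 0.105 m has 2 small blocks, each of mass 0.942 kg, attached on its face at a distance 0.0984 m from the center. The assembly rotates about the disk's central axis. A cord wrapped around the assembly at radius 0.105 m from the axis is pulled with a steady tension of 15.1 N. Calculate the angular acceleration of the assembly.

α ≈ 18.8 rad/s²

I_disk = ½MR² = ½(12.0)(0.105)² = 0.06615 kg·m².
I_blocks = 2·m·r² = 2(0.942)(0.0984)² = 0.01824 kg·m².
Total I = 0.08439 kg·m².
τ = F r = (15.1)(0.105) = 1.585 N·m.
α = τ/I = 1.585/0.08439 = 18.79 rad/s².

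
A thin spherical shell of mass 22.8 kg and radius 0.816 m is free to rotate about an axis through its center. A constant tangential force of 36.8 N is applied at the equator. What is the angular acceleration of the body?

I = (2/3)MR² = (2/3)(22.8)(0.816)² = 10.12 kg·m².
τ = F R = (36.8)(0.816) = 30.03 N·m.
From τ = Iα: α = 30.03/10.12 = 2.967 rad/s².

α ≈ 2.97 rad/s²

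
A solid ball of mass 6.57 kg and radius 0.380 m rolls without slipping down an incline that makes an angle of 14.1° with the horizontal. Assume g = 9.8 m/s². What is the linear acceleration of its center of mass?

Translation along the incline: Mg sinθ − f = Ma.
Rotation about the center: fR = Iα with I = (2/5)MR². No-slip gives a = αR, so f = (I/R²)a = (2/5)M a.
Substituting: Mg sinθ = (1 + 0.4000)Ma, so a = g sinθ/(1 + 0.4000) = (9.8) sin 14.1° / 1.400 = 1.705 m/s².

a ≈ 1.71 m/s²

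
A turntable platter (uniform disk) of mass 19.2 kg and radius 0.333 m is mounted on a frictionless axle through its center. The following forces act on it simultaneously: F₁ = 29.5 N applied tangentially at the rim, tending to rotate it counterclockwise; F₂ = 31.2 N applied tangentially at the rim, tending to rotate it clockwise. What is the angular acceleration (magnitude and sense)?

α ≈ 0.532 rad/s², clockwise

I = ½MR² = (1/2)(19.2)(0.333)² = 1.065 kg·m².
Taking counterclockwise as positive: τ₁ = +(29.5)(0.333) = +9.824 N·m; τ₂ = −(31.2)(0.333) = −10.39 N·m.
Net torque τ = -0.5661 N·m.
α = τ/I = -0.5661/1.065 = -0.5318 rad/s².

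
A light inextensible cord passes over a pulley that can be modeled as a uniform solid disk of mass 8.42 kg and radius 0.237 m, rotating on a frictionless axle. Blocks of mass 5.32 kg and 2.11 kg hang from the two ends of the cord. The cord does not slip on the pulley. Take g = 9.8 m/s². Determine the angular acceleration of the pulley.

α ≈ 11.4 rad/s²

I = ½MR² = (1/2)(8.42)(0.237)² = 0.2365 kg·m².
Heavier block: m₁g − T₁ = m₁a. Lighter block: T₂ − m₂g = m₂a.
Pulley: (T₁ − T₂)R = Iα = I(a/R), so T₁ − T₂ = (I/R²)a = (1/2)M_p a = 4.210·a.
Adding the three: (m₁ − m₂)g = (m₁ + m₂ + 4.210)a, so a = (5.32 − 2.11)(9.8)/(5.32 + 2.11 + 4.210) = 2.703 m/s².
α = a/R = 2.703/0.237 = 11.40 rad/s².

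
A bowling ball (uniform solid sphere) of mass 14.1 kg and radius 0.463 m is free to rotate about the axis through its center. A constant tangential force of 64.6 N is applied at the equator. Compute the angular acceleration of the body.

α ≈ 24.7 rad/s²

I = (2/5)MR² = (2/5)(14.1)(0.463)² = 1.209 kg·m².
τ = F R = (64.6)(0.463) = 29.91 N·m.
Newton's second law for rotation, τ = Iα, gives α = τ/I = 29.91/1.209 = 24.74 rad/s².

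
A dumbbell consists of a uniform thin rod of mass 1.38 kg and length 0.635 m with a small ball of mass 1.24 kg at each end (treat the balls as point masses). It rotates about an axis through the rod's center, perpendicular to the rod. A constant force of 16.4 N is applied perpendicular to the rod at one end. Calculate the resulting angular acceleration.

I_rod = (1/12)ML² = (1/12)(1.38)(0.635)² = 0.04637 kg·m².
I_balls = 2·m·(L/2)² = 2(1.24)(0.3175)² = 0.2500 kg·m².
Total I = 0.2964 kg·m².
τ = F·(L/2) = (16.4)(0.318) = 5.207 N·m.
α = τ/I = 5.207/0.2964 = 17.57 rad/s².

α ≈ 17.6 rad/s²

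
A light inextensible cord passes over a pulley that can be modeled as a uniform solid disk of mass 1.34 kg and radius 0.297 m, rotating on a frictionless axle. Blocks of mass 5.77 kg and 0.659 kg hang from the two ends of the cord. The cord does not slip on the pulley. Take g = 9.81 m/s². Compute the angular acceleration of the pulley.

α ≈ 23.8 rad/s²

I = ½MR² = (1/2)(1.34)(0.297)² = 0.05910 kg·m².
Heavier block: m₁g − T₁ = m₁a. Lighter block: T₂ − m₂g = m₂a.
Pulley: (T₁ − T₂)R = Iα = I(a/R), so T₁ − T₂ = (I/R²)a = (1/2)M_p a = 0.6700·a.
Adding the three: (m₁ − m₂)g = (m₁ + m₂ + 0.6700)a, so a = (5.77 − 0.659)(9.81)/(5.77 + 0.659 + 0.6700) = 7.063 m/s².
α = a/R = 7.063/0.297 = 23.78 rad/s².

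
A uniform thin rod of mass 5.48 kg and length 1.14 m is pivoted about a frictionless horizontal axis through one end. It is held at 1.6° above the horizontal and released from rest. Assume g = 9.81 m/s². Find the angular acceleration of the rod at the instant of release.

About the pivot, I = (1/3)ML² = (1/3)(5.48)(1.14)² = 2.374 kg·m².
The weight acts at the center, a distance L/2 = 0.5700 m from the pivot; τ = Mg(L/2) cos 1.6° = 30.63 N·m.
α = τ/I = 30.63/2.374 = 12.90 rad/s².

α ≈ 12.9 rad/s²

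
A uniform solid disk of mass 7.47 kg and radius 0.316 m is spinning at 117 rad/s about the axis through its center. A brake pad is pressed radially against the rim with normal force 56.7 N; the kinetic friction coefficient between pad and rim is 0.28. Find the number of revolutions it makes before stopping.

I = ½MR² = (1/2)(7.47)(0.316)² = 0.3730 kg·m².
Friction force f = μN = (0.28)(56.7) = 15.88 N at the rim; torque magnitude τ = fR = 5.017 N·m, opposing ω.
|α| = τ/I = 5.017/0.3730 = 13.45 rad/s² (deceleration).
ω² = ω₀² − 2|α|θ with ω = 0 ⇒ θ = ω₀²/(2|α|) = 508.8 rad = 80.98 rev.

≈ 81.0 revolutions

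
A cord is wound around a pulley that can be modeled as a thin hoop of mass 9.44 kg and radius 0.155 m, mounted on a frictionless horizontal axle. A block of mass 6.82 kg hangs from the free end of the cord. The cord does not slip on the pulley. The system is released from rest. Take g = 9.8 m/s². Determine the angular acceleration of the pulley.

α ≈ 26.5 rad/s²

I = MR² = (9.44)(0.155)² = 0.2268 kg·m².
Block: mg − T = ma. Pulley: TR = Iα. No-slip: a = αR, so T = (I/R²)a = 9.440·a.
Then mg = (m + 9.440)a, so a = (6.82)(9.8)/(6.82 + 9.440) = 4.110 m/s².
α = a/R = 4.110/0.155 = 26.52 rad/s².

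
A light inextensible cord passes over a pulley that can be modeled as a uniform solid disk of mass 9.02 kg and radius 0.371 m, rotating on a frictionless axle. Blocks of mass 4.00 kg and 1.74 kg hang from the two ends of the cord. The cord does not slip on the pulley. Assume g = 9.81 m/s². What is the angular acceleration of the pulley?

α ≈ 5.83 rad/s²

I = ½MR² = (1/2)(9.02)(0.371)² = 0.6208 kg·m².
Heavier block: m₁g − T₁ = m₁a. Lighter block: T₂ − m₂g = m₂a.
Pulley: (T₁ − T₂)R = Iα = I(a/R), so T₁ − T₂ = (I/R²)a = (1/2)M_p a = 4.510·a.
Adding the three: (m₁ − m₂)g = (m₁ + m₂ + 4.510)a, so a = (4.00 − 1.74)(9.81)/(4.00 + 1.74 + 4.510) = 2.163 m/s².
α = a/R = 2.163/0.371 = 5.830 rad/s².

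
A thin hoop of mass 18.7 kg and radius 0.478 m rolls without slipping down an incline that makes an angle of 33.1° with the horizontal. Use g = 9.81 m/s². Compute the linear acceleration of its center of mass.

a ≈ 2.68 m/s²

Translation along the incline: Mg sinθ − f = Ma.
Rotation about the center: fR = Iα with I = MR². No-slip gives a = αR, so f = (I/R²)a = M a.
Substituting: Mg sinθ = (1 + 1.000)Ma, so a = g sinθ/(1 + 1.000) = (9.81) sin 33.1° / 2.000 = 2.679 m/s².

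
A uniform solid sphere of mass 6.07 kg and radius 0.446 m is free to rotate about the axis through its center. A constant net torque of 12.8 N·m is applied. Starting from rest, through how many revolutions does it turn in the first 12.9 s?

I = (2/5)MR² = (2/5)(6.07)(0.446)² = 0.4830 kg·m².
α = τ/I = 12.8/0.4830 = 26.50 rad/s².
θ = ½αt² = ½(26.50)(12.9)² = 2205 rad.
Revolutions = θ/(2π) = 351.0.

≈ 351 revolutions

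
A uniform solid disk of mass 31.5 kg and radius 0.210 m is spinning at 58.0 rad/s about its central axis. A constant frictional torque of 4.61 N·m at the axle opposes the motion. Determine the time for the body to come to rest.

t ≈ 8.74 s

I = ½MR² = (1/2)(31.5)(0.210)² = 0.6946 kg·m².
The net torque has magnitude 4.61 N·m, opposing ω.
|α| = τ/I = 4.610/0.6946 = 6.637 rad/s² (deceleration).
0 = ω₀ − |α|t ⇒ t = ω₀/|α| = 58.0/6.637 = 8.739 s.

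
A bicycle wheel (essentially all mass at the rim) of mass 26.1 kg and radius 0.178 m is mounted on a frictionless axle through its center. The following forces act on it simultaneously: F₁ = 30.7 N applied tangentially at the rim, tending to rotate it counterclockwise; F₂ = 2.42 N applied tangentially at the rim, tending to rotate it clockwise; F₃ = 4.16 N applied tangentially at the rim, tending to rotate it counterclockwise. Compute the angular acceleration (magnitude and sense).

α ≈ 6.98 rad/s², counterclockwise

I = MR² = (26.1)(0.178)² = 0.8270 kg·m².
Taking counterclockwise as positive: τ₁ = +(30.7)(0.178) = +5.465 N·m; τ₂ = −(2.42)(0.178) = −0.4308 N·m; τ₃ = +(4.16)(0.178) = +0.7405 N·m.
Net torque τ = 5.774 N·m.
α = τ/I = 5.774/0.8270 = 6.983 rad/s².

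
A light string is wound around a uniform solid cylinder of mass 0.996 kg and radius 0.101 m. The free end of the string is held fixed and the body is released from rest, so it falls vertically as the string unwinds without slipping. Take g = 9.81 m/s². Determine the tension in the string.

Translation: Mg − T = Ma. Rotation about the center: TR = Iα with I = ½MR².
With a = αR: T = (I/R²)a = (1/2)M a, so Mg = (1 + 0.5000)Ma.
a = g/(1 + 0.5000) = 9.81/1.500 = 6.540 m/s².
T = 0.5000·M·a = (0.5000)(0.996)(6.540) = 3.257 N.

T ≈ 3.26 N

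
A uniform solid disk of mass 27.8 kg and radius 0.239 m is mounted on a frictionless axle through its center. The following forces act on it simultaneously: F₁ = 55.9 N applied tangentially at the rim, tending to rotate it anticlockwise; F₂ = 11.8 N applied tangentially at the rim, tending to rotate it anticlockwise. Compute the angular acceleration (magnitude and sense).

α ≈ 20.4 rad/s², anticlockwise

I = ½MR² = (1/2)(27.8)(0.239)² = 0.7940 kg·m².
Taking anticlockwise as positive: τ₁ = +(55.9)(0.239) = +13.36 N·m; τ₂ = +(11.8)(0.239) = +2.820 N·m.
Net torque τ = 16.18 N·m.
α = τ/I = 16.18/0.7940 = 20.38 rad/s².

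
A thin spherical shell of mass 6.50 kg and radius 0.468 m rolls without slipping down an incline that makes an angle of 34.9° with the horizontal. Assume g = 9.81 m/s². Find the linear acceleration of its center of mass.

a ≈ 3.37 m/s²

Translation along the incline: Mg sinθ − f = Ma.
Rotation about the center: fR = Iα with I = (2/3)MR². No-slip gives a = αR, so f = (I/R²)a = (2/3)M a.
Substituting: Mg sinθ = (1 + 0.6667)Ma, so a = g sinθ/(1 + 0.6667) = (9.81) sin 34.9° / 1.667 = 3.368 m/s².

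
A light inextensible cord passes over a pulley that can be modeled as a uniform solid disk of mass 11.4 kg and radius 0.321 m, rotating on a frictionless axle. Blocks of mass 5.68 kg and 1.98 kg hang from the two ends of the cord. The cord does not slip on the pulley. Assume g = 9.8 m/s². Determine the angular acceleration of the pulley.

I = ½MR² = (1/2)(11.4)(0.321)² = 0.5873 kg·m².
Heavier block: m₁g − T₁ = m₁a. Lighter block: T₂ − m₂g = m₂a.
Pulley: (T₁ − T₂)R = Iα = I(a/R), so T₁ − T₂ = (I/R²)a = (1/2)M_p a = 5.700·a.
Adding the three: (m₁ − m₂)g = (m₁ + m₂ + 5.700)a, so a = (5.68 − 1.98)(9.8)/(5.68 + 1.98 + 5.700) = 2.714 m/s².
α = a/R = 2.714/0.321 = 8.455 rad/s².

α ≈ 8.46 rad/s²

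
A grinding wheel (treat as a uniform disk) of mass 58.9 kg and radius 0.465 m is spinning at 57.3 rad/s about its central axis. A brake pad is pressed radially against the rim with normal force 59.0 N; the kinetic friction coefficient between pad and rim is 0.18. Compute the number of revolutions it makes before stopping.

I = ½MR² = (1/2)(58.9)(0.465)² = 6.368 kg·m².
Friction force f = μN = (0.18)(59.0) = 10.62 N at the rim; torque magnitude τ = fR = 4.938 N·m, opposing ω.
|α| = τ/I = 4.938/6.368 = 0.7755 rad/s² (deceleration).
ω² = ω₀² − 2|α|θ with ω = 0 ⇒ θ = ω₀²/(2|α|) = 2117 rad = 336.9 rev.

≈ 337 revolutions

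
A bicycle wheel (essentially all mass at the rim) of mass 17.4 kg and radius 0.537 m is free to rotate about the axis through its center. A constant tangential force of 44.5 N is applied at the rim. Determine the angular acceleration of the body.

α ≈ 4.76 rad/s²

I = MR² = (17.4)(0.537)² = 5.018 kg·m².
τ = F R = (44.5)(0.537) = 23.90 N·m.
Newton's second law for rotation, τ = Iα, gives α = τ/I = 23.90/5.018 = 4.763 rad/s².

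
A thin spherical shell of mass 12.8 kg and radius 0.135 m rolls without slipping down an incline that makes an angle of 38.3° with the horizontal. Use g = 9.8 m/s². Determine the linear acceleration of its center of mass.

Translation along the incline: Mg sinθ − f = Ma.
Rotation about the center: fR = Iα with I = (2/3)MR². No-slip gives a = αR, so f = (I/R²)a = (2/3)M a.
Substituting: Mg sinθ = (1 + 0.6667)Ma, so a = g sinθ/(1 + 0.6667) = (9.8) sin 38.3° / 1.667 = 3.644 m/s².

a ≈ 3.64 m/s²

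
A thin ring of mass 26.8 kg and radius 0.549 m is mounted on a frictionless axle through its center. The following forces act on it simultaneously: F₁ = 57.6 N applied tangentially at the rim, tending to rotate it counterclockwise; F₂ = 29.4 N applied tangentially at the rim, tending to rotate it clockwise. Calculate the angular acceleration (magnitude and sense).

α ≈ 1.92 rad/s², counterclockwise

I = MR² = (26.8)(0.549)² = 8.078 kg·m².
Taking counterclockwise as positive: τ₁ = +(57.6)(0.549) = +31.62 N·m; τ₂ = −(29.4)(0.549) = −16.14 N·m.
Net torque τ = 15.48 N·m.
α = τ/I = 15.48/8.078 = 1.917 rad/s².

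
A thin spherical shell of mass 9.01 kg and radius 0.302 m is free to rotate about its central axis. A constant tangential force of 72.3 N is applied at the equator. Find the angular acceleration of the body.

I = (2/3)MR² = (2/3)(9.01)(0.302)² = 0.5478 kg·m².
τ = F R = (72.3)(0.302) = 21.83 N·m.
Newton's second law for rotation, τ = Iα, gives α = τ/I = 21.83/0.5478 = 39.86 rad/s².

α ≈ 39.9 rad/s²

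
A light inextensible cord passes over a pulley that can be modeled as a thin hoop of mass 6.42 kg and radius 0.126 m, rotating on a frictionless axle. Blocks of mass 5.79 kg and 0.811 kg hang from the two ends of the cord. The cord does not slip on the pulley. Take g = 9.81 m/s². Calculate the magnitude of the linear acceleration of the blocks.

a ≈ 3.75 m/s²

I = MR² = (6.42)(0.126)² = 0.1019 kg·m².
Heavier block: m₁g − T₁ = m₁a. Lighter block: T₂ − m₂g = m₂a.
Pulley: (T₁ − T₂)R = Iα = I(a/R), so T₁ − T₂ = (I/R²)a = 1·M_p a = 6.420·a.
Adding the three: (m₁ − m₂)g = (m₁ + m₂ + 6.420)a, so a = (5.79 − 0.811)(9.81)/(5.79 + 0.811 + 6.420) = 3.751 m/s².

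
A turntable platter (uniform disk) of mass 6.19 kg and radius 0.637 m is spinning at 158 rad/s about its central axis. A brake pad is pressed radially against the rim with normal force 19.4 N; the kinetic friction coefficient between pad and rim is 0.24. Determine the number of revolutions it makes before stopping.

≈ 841 revolutions

I = ½MR² = (1/2)(6.19)(0.637)² = 1.256 kg·m².
Friction force f = μN = (0.24)(19.4) = 4.656 N at the rim; torque magnitude τ = fR = 2.966 N·m, opposing ω.
|α| = τ/I = 2.966/1.256 = 2.362 rad/s² (deceleration).
ω² = ω₀² − 2|α|θ with ω = 0 ⇒ θ = ω₀²/(2|α|) = 5285 rad = 841.2 rev.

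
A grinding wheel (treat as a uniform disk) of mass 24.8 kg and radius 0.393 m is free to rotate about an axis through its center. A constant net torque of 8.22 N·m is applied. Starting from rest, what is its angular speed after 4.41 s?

ω ≈ 18.9 rad/s

I = ½MR² = (1/2)(24.8)(0.393)² = 1.915 kg·m².
α = τ/I = 8.22/1.915 = 4.292 rad/s².
ω = ω₀ + αt = 0 + (4.292)(4.41) = 18.93 rad/s.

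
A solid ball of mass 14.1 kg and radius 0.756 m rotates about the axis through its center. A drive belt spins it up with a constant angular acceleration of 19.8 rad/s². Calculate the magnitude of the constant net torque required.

I = (2/5)MR² = (2/5)(14.1)(0.756)² = 3.223 kg·m².
τ = Iα = (3.223)(19.80) = 63.82 N·m.

τ ≈ 63.8 N·m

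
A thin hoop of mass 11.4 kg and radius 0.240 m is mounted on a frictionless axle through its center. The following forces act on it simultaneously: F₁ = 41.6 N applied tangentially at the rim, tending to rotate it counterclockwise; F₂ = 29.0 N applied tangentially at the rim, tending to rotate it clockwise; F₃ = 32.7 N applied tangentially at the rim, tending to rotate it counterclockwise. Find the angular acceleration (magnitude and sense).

α ≈ 16.6 rad/s², counterclockwise

I = MR² = (11.4)(0.240)² = 0.6566 kg·m².
Taking counterclockwise as positive: τ₁ = +(41.6)(0.240) = +9.984 N·m; τ₂ = −(29.0)(0.240) = −6.960 N·m; τ₃ = +(32.7)(0.240) = +7.848 N·m.
Net torque τ = 10.87 N·m.
α = τ/I = 10.87/0.6566 = 16.56 rad/s².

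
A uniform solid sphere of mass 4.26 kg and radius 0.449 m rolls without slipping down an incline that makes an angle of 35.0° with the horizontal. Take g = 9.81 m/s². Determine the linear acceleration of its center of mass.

Translation along the incline: Mg sinθ − f = Ma.
Rotation about the center: fR = Iα with I = (2/5)MR². No-slip gives a = αR, so f = (I/R²)a = (2/5)M a.
Substituting: Mg sinθ = (1 + 0.4000)Ma, so a = g sinθ/(1 + 0.4000) = (9.81) sin 35.0° / 1.400 = 4.019 m/s².

a ≈ 4.02 m/s²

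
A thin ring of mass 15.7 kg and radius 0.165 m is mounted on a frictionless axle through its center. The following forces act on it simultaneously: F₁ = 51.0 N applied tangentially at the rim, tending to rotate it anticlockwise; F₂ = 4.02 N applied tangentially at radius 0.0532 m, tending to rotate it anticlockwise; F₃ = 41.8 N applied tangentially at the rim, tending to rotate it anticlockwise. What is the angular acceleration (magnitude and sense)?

α ≈ 36.3 rad/s², anticlockwise

I = MR² = (15.7)(0.165)² = 0.4274 kg·m².
Taking anticlockwise as positive: τ₁ = +(51.0)(0.165) = +8.415 N·m; τ₂ = +(4.02)(0.0532) = +0.2139 N·m; τ₃ = +(41.8)(0.165) = +6.897 N·m.
Net torque τ = 15.53 N·m.
α = τ/I = 15.53/0.4274 = 36.32 rad/s².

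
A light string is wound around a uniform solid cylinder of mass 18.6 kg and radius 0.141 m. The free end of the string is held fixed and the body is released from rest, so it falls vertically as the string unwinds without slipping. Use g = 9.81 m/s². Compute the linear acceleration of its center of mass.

Translation: Mg − T = Ma. Rotation about the center: TR = Iα with I = ½MR².
With a = αR: T = (I/R²)a = (1/2)M a, so Mg = (1 + 0.5000)Ma.
a = g/(1 + 0.5000) = 9.81/1.500 = 6.540 m/s².

a ≈ 6.54 m/s²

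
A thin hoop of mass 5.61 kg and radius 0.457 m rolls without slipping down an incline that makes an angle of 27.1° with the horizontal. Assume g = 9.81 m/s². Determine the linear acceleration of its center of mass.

a ≈ 2.23 m/s²

Translation along the incline: Mg sinθ − f = Ma.
Rotation about the center: fR = Iα with I = MR². No-slip gives a = αR, so f = (I/R²)a = M a.
Substituting: Mg sinθ = (1 + 1.000)Ma, so a = g sinθ/(1 + 1.000) = (9.81) sin 27.1° / 2.000 = 2.234 m/s².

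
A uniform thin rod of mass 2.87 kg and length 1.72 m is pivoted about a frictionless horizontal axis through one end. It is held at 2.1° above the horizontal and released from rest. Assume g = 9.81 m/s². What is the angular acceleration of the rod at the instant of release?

α ≈ 8.55 rad/s²

About the pivot, I = (1/3)ML² = (1/3)(2.87)(1.72)² = 2.830 kg·m².
The weight acts at the center, a distance L/2 = 0.8600 m from the pivot; τ = Mg(L/2) cos 2.1° = 24.20 N·m.
α = τ/I = 24.20/2.830 = 8.549 rad/s².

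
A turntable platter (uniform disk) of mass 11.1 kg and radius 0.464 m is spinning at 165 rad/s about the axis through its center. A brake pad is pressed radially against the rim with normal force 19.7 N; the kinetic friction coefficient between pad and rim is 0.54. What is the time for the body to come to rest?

I = ½MR² = (1/2)(11.1)(0.464)² = 1.195 kg·m².
Friction force f = μN = (0.54)(19.7) = 10.64 N at the rim; torque magnitude τ = fR = 4.936 N·m, opposing ω.
|α| = τ/I = 4.936/1.195 = 4.131 rad/s² (deceleration).
0 = ω₀ − |α|t ⇒ t = ω₀/|α| = 165/4.131 = 39.94 s.

t ≈ 39.9 s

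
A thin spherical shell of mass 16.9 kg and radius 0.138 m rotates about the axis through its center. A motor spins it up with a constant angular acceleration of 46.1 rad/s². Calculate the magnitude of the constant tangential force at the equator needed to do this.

F ≈ 71.7 N

I = (2/3)MR² = (2/3)(16.9)(0.138)² = 0.2146 kg·m².
The required torque is τ = Iα = (0.2146)(46.10) = 9.891 N·m.
A tangential force at the equator gives τ = FR, so F = τ/R = 9.891/0.138 = 71.68 N.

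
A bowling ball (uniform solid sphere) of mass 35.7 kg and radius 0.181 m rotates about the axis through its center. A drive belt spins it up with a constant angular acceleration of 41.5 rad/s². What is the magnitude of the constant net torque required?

I = (2/5)MR² = (2/5)(35.7)(0.181)² = 0.4678 kg·m².
τ = Iα = (0.4678)(41.50) = 19.41 N·m.

τ ≈ 19.4 N·m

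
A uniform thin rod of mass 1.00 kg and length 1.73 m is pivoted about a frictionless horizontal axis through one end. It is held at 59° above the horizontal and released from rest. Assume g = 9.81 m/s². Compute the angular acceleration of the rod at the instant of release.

About the pivot, I = (1/3)ML² = (1/3)(1.00)(1.73)² = 0.9976 kg·m².
The weight acts at the center, a distance L/2 = 0.8650 m from the pivot; τ = Mg(L/2) cos 59° = 4.370 N·m.
α = τ/I = 4.370/0.9976 = 4.381 rad/s².
(Equivalently α = (3g/(2L)) cos 59° = 4.381 rad/s².)

α ≈ 4.38 rad/s²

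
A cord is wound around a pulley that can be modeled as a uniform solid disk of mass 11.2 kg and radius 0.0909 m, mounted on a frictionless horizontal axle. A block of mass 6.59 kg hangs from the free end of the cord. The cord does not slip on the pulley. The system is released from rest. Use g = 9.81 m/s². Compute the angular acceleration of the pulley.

α ≈ 58.3 rad/s²

I = ½MR² = (1/2)(11.2)(0.0909)² = 0.04627 kg·m².
Block: mg − T = ma. Pulley: TR = Iα. No-slip: a = αR, so T = (I/R²)a = 5.600·a.
Then mg = (m + 5.600)a, so a = (6.59)(9.81)/(6.59 + 5.600) = 5.303 m/s².
α = a/R = 5.303/0.0909 = 58.34 rad/s².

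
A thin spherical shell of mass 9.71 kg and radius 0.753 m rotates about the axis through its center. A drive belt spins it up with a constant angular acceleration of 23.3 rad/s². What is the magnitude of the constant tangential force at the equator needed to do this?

F ≈ 114 N

I = (2/3)MR² = (2/3)(9.71)(0.753)² = 3.670 kg·m².
The required torque is τ = Iα = (3.670)(23.30) = 85.52 N·m.
A tangential force at the equator gives τ = FR, so F = τ/R = 85.52/0.753 = 113.6 N.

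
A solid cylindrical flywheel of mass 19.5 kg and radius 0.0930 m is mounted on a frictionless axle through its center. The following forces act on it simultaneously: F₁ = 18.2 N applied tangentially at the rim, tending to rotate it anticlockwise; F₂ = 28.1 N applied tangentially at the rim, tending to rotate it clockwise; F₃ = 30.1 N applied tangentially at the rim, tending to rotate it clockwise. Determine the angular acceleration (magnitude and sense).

α ≈ 44.1 rad/s², clockwise

I = ½MR² = (1/2)(19.5)(0.0930)² = 0.08433 kg·m².
Taking anticlockwise as positive: τ₁ = +(18.2)(0.0930) = +1.693 N·m; τ₂ = −(28.1)(0.0930) = −2.613 N·m; τ₃ = −(30.1)(0.0930) = −2.799 N·m.
Net torque τ = -3.720 N·m.
α = τ/I = -3.720/0.08433 = -44.11 rad/s².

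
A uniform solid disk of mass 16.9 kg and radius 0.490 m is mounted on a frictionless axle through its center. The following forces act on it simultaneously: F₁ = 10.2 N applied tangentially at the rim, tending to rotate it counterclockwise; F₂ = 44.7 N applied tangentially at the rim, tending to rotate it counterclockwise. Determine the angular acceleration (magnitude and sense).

I = ½MR² = (1/2)(16.9)(0.490)² = 2.029 kg·m².
Taking counterclockwise as positive: τ₁ = +(10.2)(0.490) = +4.998 N·m; τ₂ = +(44.7)(0.490) = +21.90 N·m.
Net torque τ = 26.90 N·m.
α = τ/I = 26.90/2.029 = 13.26 rad/s².

α ≈ 13.3 rad/s², counterclockwise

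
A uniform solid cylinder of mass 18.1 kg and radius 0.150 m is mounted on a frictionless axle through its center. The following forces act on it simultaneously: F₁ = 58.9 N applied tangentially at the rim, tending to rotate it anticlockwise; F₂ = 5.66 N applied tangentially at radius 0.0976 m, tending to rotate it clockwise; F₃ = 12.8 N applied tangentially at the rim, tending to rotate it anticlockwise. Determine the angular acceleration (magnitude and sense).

α ≈ 50.1 rad/s², anticlockwise

I = ½MR² = (1/2)(18.1)(0.150)² = 0.2036 kg·m².
Taking anticlockwise as positive: τ₁ = +(58.9)(0.150) = +8.835 N·m; τ₂ = −(5.66)(0.0976) = −0.5524 N·m; τ₃ = +(12.8)(0.150) = +1.920 N·m.
Net torque τ = 10.20 N·m.
α = τ/I = 10.20/0.2036 = 50.10 rad/s².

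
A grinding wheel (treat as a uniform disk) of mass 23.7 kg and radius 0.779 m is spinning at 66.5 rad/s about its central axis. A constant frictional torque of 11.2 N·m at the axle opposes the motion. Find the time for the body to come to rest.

t ≈ 42.7 s

I = ½MR² = (1/2)(23.7)(0.779)² = 7.191 kg·m².
The net torque has magnitude 11.2 N·m, opposing ω.
|α| = τ/I = 11.20/7.191 = 1.557 rad/s² (deceleration).
0 = ω₀ − |α|t ⇒ t = ω₀/|α| = 66.5/1.557 = 42.70 s.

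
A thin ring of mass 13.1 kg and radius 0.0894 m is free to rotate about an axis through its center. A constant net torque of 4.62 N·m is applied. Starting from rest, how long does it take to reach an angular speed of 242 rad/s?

I = MR² = (13.1)(0.0894)² = 0.1047 kg·m².
α = τ/I = 4.62/0.1047 = 44.13 rad/s².
ω = αt ⇒ t = ω/α = 242/44.13 = 5.484 s.

t ≈ 5.48 s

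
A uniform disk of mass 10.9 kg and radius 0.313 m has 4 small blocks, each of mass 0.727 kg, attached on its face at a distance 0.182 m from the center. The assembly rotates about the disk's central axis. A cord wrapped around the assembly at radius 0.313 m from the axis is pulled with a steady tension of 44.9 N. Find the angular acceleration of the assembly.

I_disk = ½MR² = ½(10.9)(0.313)² = 0.5339 kg·m².
I_blocks = 4·m·r² = 4(0.727)(0.182)² = 0.09632 kg·m².
Total I = 0.6303 kg·m².
τ = F r = (44.9)(0.313) = 14.05 N·m.
α = τ/I = 14.05/0.6303 = 22.30 rad/s².

α ≈ 22.3 rad/s²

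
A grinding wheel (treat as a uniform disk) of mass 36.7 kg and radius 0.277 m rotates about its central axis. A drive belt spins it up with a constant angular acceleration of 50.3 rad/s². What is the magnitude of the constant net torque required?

I = ½MR² = (1/2)(36.7)(0.277)² = 1.408 kg·m².
τ = Iα = (1.408)(50.30) = 70.82 N·m.

τ ≈ 70.8 N·m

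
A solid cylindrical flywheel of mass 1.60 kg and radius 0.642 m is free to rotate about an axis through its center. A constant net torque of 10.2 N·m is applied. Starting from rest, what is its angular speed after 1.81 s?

I = ½MR² = (1/2)(1.60)(0.642)² = 0.3297 kg·m².
α = τ/I = 10.2/0.3297 = 30.93 rad/s².
ω = ω₀ + αt = 0 + (30.93)(1.81) = 55.99 rad/s.

ω ≈ 56.0 rad/s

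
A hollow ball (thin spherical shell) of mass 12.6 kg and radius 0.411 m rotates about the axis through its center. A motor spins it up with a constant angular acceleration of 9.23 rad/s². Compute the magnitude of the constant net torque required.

I = (2/3)MR² = (2/3)(12.6)(0.411)² = 1.419 kg·m².
τ = Iα = (1.419)(9.230) = 13.10 N·m.

τ ≈ 13.1 N·m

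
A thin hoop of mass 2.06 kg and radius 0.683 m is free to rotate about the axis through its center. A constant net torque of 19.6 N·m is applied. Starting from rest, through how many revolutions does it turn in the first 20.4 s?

I = MR² = (2.06)(0.683)² = 0.9610 kg·m².
α = τ/I = 19.6/0.9610 = 20.40 rad/s².
θ = ½αt² = ½(20.40)(20.4)² = 4244 rad.
Revolutions = θ/(2π) = 675.5.

≈ 675 revolutions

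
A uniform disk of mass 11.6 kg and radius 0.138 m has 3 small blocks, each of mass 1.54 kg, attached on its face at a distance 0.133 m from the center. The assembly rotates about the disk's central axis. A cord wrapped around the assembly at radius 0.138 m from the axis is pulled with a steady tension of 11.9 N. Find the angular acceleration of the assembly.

α ≈ 8.55 rad/s²

I_disk = ½MR² = ½(11.6)(0.138)² = 0.1105 kg·m².
I_blocks = 3·m·r² = 3(1.54)(0.133)² = 0.08172 kg·m².
Total I = 0.1922 kg·m².
τ = F r = (11.9)(0.138) = 1.642 N·m.
α = τ/I = 1.642/0.1922 = 8.545 rad/s².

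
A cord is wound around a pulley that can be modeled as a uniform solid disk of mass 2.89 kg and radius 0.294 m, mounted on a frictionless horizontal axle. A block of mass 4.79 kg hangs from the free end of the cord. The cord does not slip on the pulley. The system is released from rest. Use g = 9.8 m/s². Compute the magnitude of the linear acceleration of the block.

I = ½MR² = (1/2)(2.89)(0.294)² = 0.1249 kg·m².
Block: mg − T = ma. Pulley: TR = Iα. No-slip: a = αR, so T = (I/R²)a = 1.445·a.
Then mg = (m + 1.445)a, so a = (4.79)(9.8)/(4.79 + 1.445) = 7.529 m/s².

a ≈ 7.53 m/s²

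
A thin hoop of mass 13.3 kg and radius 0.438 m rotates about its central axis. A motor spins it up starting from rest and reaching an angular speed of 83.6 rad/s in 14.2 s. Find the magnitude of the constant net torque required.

I = MR² = (13.3)(0.438)² = 2.552 kg·m².
α = Δω/Δt = (83.6 − 0)/14.2 = 5.887 rad/s².
τ = Iα = (2.552)(5.887) = 15.02 N·m.

τ ≈ 15.0 N·m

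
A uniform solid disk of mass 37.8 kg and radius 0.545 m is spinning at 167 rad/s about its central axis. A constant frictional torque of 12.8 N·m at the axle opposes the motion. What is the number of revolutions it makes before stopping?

I = ½MR² = (1/2)(37.8)(0.545)² = 5.614 kg·m².
The net torque has magnitude 12.8 N·m, opposing ω.
|α| = τ/I = 12.80/5.614 = 2.280 rad/s² (deceleration).
ω² = ω₀² − 2|α|θ with ω = 0 ⇒ θ = ω₀²/(2|α|) = 6116 rad = 973.3 rev.

≈ 973 revolutions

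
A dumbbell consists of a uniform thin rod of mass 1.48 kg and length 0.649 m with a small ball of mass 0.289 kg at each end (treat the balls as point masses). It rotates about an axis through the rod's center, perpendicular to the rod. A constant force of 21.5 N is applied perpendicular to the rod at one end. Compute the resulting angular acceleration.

I_rod = (1/12)ML² = (1/12)(1.48)(0.649)² = 0.05195 kg·m².
I_balls = 2·m·(L/2)² = 2(0.289)(0.3245)² = 0.06086 kg·m².
Total I = 0.1128 kg·m².
τ = F·(L/2) = (21.5)(0.325) = 6.977 N·m.
α = τ/I = 6.977/0.1128 = 61.84 rad/s².

α ≈ 61.8 rad/s²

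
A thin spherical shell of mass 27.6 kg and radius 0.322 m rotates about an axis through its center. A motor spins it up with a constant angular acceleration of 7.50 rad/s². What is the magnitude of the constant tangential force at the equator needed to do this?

I = (2/3)MR² = (2/3)(27.6)(0.322)² = 1.908 kg·m².
The required torque is τ = Iα = (1.908)(7.500) = 14.31 N·m.
A tangential force at the equator gives τ = FR, so F = τ/R = 14.31/0.322 = 44.44 N.

F ≈ 44.4 N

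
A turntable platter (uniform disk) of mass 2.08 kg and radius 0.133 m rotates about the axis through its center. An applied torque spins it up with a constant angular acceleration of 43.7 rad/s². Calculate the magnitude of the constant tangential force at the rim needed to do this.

I = ½MR² = (1/2)(2.08)(0.133)² = 0.01840 kg·m².
The required torque is τ = Iα = (0.01840)(43.70) = 0.8039 N·m.
A tangential force at the rim gives τ = FR, so F = τ/R = 0.8039/0.133 = 6.045 N.

F ≈ 6.04 N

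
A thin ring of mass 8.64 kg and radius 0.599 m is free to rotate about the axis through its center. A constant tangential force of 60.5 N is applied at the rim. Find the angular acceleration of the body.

I = MR² = (8.64)(0.599)² = 3.100 kg·m².
τ = F R = (60.5)(0.599) = 36.24 N·m.
From τ = Iα: α = 36.24/3.100 = 11.69 rad/s².

α ≈ 11.7 rad/s²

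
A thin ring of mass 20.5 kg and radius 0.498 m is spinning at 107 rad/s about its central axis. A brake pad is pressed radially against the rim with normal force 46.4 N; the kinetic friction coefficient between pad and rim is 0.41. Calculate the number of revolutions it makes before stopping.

I = MR² = (20.5)(0.498)² = 5.084 kg·m².
Friction force f = μN = (0.41)(46.4) = 19.02 N at the rim; torque magnitude τ = fR = 9.474 N·m, opposing ω.
|α| = τ/I = 9.474/5.084 = 1.863 rad/s² (deceleration).
ω² = ω₀² − 2|α|θ with ω = 0 ⇒ θ = ω₀²/(2|α|) = 3072 rad = 488.9 rev.

≈ 489 revolutions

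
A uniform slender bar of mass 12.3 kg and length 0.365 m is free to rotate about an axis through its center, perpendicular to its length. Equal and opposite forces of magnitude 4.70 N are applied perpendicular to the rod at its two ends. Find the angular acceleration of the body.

I = (1/12)ML² = (1/12)(12.3)(0.365)² = 0.1366 kg·m².
The couple gives τ = F·(L/2) + F·(L/2) = F L = (4.70)(0.365) = 1.716 N·m.
Newton's second law for rotation, τ = Iα, gives α = τ/I = 1.716/0.1366 = 12.56 rad/s².

α ≈ 12.6 rad/s²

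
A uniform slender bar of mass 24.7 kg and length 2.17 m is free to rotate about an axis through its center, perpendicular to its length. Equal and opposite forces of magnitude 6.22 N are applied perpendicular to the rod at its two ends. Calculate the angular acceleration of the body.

α ≈ 1.39 rad/s²

I = (1/12)ML² = (1/12)(24.7)(2.17)² = 9.692 kg·m².
The couple gives τ = F·(L/2) + F·(L/2) = F L = (6.22)(2.17) = 13.50 N·m.
Newton's second law for rotation, τ = Iα, gives α = τ/I = 13.50/9.692 = 1.393 rad/s².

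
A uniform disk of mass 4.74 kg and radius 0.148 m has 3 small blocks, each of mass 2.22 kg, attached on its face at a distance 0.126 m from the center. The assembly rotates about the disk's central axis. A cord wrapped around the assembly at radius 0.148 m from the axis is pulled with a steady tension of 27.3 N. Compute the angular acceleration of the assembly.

α ≈ 25.6 rad/s²

I_disk = ½MR² = ½(4.74)(0.148)² = 0.05191 kg·m².
I_blocks = 3·m·r² = 3(2.22)(0.126)² = 0.1057 kg·m².
Total I = 0.1576 kg·m².
τ = F r = (27.3)(0.148) = 4.040 N·m.
α = τ/I = 4.040/0.1576 = 25.63 rad/s².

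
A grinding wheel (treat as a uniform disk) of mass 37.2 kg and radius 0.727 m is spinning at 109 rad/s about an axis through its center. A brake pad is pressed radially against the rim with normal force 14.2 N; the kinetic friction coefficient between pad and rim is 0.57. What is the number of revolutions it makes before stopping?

I = ½MR² = (1/2)(37.2)(0.727)² = 9.831 kg·m².
Friction force f = μN = (0.57)(14.2) = 8.094 N at the rim; torque magnitude τ = fR = 5.884 N·m, opposing ω.
|α| = τ/I = 5.884/9.831 = 0.5986 rad/s² (deceleration).
ω² = ω₀² − 2|α|θ with ω = 0 ⇒ θ = ω₀²/(2|α|) = 9924 rad = 1580 rev.

≈ 1580 revolutions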